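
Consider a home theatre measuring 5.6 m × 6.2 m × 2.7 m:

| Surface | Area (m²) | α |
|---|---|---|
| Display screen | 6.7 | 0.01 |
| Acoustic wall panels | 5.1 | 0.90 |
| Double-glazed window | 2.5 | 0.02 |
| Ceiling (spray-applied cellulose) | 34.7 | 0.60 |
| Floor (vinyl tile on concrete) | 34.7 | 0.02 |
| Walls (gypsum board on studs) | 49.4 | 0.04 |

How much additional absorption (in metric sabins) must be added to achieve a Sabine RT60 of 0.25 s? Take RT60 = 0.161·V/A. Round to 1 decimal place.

A₁ = Σ Sᵢαᵢ = 6.7·0.01 + 5.1·0.90 + 2.5·0.02 + 34.7·0.60 + 34.7·0.02 + 49.4·0.04 = 28.197 sabins.
Target A₂ = 0.161·93.744/0.25 = 60.371 sabins (V = 93.744 m³).
Shortfall: 60.371 − 28.197 = 32.2 sabins.

32.2 sabins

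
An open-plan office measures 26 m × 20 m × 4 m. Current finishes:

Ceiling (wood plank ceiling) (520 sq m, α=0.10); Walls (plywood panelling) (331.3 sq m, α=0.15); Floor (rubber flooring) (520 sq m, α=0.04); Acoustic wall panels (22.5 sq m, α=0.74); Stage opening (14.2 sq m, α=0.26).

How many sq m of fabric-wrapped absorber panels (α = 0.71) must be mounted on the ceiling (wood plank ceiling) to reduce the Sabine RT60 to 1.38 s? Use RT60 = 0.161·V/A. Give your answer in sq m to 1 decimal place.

Summing Sᵢαᵢ: 52.000 + 49.695 + 20.800 + 16.650 + 3.692 → A₁ = 142.837 sabins.
Required A₂ = 0.161·2080/1.38 = 242.667 sabins.
ΔA needed = 242.667 − 142.837 = 99.830 sabins.
Each sq m of panel replacing the ceiling (wood plank ceiling) adds (0.71 − 0.10) = 0.61 sabins.
Area = ΔA/Δα = 99.830/0.61 = 163.7 sq m.

163.7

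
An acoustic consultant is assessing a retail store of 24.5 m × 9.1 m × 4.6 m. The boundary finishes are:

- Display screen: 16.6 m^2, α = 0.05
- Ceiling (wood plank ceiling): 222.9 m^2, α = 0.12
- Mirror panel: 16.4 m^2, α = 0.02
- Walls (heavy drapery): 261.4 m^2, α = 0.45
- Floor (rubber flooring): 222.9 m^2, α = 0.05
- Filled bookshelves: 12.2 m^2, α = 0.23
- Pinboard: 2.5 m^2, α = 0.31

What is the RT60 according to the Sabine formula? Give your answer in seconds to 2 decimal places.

A = Σ Sᵢαᵢ = 16.6·0.05 + 222.9·0.12 + 16.4·0.02 + 261.4·0.45 + 222.9·0.05 + 12.2·0.23 + 2.5·0.31 = 160.262 sabins.
Room volume: 1025.57 m³.
RT60 = 0.161 · V / A = 0.161 × 1025.57 / 160.262 = 1.03 s.

1.03 seconds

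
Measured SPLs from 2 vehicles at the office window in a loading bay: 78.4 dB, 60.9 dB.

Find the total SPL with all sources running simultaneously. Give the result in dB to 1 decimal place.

78.5 dB

Converting to relative power and adding: 10^(78.4/10) + 10^(60.9/10) = 7.041e+07.
L_total = 10·log₁₀(7.041e+07) = 78.5 dB.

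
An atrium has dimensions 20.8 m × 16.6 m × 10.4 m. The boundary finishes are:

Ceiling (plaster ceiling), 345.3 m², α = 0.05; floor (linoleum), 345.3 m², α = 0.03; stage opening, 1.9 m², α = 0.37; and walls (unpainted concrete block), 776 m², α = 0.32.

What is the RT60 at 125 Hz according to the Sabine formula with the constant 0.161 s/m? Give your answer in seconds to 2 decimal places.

Summing Sᵢαᵢ: 17.265 + 10.359 + 0.703 + 248.320 → A = 276.647 sabins.
V = 20.8·16.6·10.4 = 3590.912 m³.
T = 0.161 V/A = 0.161·3590.912/276.647 = 2.09 s.

2.09 s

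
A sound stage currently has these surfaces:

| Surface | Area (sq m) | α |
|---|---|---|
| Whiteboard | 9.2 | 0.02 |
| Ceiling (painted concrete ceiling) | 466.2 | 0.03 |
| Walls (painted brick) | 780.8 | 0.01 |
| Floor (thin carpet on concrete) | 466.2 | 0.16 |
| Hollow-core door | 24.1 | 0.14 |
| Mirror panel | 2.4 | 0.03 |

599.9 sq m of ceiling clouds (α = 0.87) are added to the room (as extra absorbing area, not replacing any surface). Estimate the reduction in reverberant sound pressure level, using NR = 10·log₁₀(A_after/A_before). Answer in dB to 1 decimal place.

Total absorption A_before = 9.2*0.02 + 466.2*0.03 + 780.8*0.01 + 466.2*0.16 + 24.1*0.14 + 2.4*0.03
  = 0.184 + 13.986 + 7.808 + 74.592 + 3.374 + 0.072 = 100.016 sq m sabins.
Added absorption = 599.9 × 0.87 = 521.913 sabins.
New total A_after = 621.929 sabins.
Reduction = 10 log₁₀(A_after/A_before) = 10 log₁₀(6.2183) = 7.9 dB.

7.9 dB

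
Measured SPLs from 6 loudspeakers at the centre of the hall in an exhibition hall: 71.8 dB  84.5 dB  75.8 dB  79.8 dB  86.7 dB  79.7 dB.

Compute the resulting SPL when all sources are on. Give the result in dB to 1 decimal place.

Sum in the linear (power) domain: Σ 10^(Lᵢ/10) = 10^(71.8/10) + 10^(84.5/10) + 10^(75.8/10) + 10^(79.8/10) + 10^(86.7/10) + 10^(79.7/10) = 9.916e+08.
Back to dB: 10·log₁₀ Σ = 90.0 dB.

90.0 dB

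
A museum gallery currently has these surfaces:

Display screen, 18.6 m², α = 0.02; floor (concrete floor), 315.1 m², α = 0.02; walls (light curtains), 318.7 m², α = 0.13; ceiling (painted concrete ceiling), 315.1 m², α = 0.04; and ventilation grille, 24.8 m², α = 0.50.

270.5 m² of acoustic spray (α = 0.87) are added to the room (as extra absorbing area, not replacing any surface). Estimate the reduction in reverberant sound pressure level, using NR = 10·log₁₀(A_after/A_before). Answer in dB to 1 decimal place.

6.3 dB

Equivalent absorption area: A_before = 18.6·0.02 + 315.1·0.02 + 318.7·0.13 + 315.1·0.04 + 24.8·0.50 = 73.109 m².
Added absorption = 270.5 × 0.87 = 235.335 sabins.
New total A_after = 308.444 sabins.
NR = 10·log₁₀(308.444/73.109) = 6.3 dB.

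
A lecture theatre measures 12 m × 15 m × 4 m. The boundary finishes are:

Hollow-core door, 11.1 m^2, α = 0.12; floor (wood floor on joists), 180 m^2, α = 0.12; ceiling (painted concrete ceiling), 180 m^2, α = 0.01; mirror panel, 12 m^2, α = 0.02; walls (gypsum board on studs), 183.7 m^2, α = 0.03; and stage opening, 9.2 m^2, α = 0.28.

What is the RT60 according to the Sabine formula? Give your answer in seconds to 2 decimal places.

Summing Sᵢαᵢ: 1.332 + 21.600 + 1.800 + 0.240 + 5.511 + 2.576 → A = 33.059 sabins.
Volume V = 12 × 15 × 4 = 720 m³.
Sabine: RT60 = 0.161 × 720 / 33.059 = 3.51 s.

3.51 s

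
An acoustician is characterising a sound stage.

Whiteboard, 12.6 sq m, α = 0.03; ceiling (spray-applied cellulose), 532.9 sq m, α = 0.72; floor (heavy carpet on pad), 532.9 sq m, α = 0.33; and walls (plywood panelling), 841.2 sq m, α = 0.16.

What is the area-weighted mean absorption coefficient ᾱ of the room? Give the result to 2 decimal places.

0.36

S = Σ Sᵢ = 12.6 + 532.9 + 532.9 + 841.2 = 1919.6 sq m.
A = 12.6·0.03 + 532.9·0.72 + 532.9·0.33 + 841.2·0.16 = 694.515 sabins.
ᾱ = A/S = 0.36.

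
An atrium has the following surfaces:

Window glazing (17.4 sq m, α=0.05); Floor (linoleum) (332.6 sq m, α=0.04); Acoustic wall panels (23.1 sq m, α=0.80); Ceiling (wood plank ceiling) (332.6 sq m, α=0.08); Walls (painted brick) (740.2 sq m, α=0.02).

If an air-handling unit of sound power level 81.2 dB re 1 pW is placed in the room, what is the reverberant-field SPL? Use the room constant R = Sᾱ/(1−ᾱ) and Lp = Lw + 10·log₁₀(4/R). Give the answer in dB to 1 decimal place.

68.3 dB

Σ(Sᵢαᵢ) = 17.4·0.05 + 332.6·0.04 + 23.1·0.80 + 332.6·0.08 + 740.2·0.02 = 74.066; total area S = 1445.9 sq m.
ᾱ = 74.066/1445.9 = 0.0512; R = Sᾱ/(1−ᾱ) = 74.066/(1−0.0512) = 78.063 sq m.
Lp = 81.2 + 10·log₁₀(4/78.063) = 81.2 + (-12.90) = 68.3 dB.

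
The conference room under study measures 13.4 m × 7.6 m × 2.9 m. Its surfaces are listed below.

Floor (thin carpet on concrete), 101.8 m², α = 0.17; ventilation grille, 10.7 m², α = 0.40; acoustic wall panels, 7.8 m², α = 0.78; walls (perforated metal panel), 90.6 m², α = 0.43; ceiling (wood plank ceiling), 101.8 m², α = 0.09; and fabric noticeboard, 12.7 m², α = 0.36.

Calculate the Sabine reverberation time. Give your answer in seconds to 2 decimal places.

0.59 s

Total absorption A = 101.8*0.17 + 10.7*0.40 + 7.8*0.78 + 90.6*0.43 + 101.8*0.09 + 12.7*0.36
  = 17.306 + 4.280 + 6.084 + 38.958 + 9.162 + 4.572 = 80.362 m² sabins.
V = 13.4·7.6·2.9 = 295.336 m³.
T = 0.161 V/A = 0.161·295.336/80.362 = 0.59 s.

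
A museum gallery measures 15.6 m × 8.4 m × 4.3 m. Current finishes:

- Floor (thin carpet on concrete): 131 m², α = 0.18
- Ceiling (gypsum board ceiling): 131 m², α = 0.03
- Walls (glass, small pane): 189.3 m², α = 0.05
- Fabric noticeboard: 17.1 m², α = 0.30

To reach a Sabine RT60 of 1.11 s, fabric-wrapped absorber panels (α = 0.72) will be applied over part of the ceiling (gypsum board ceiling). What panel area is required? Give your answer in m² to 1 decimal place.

Total absorption A₁ = 131·0.18 + 131·0.03 + 189.3·0.05 + 17.1·0.30
  = 23.580 + 3.930 + 9.465 + 5.130 = 42.105 m² sabins.
V = 563.472 m³. Target absorption A₂ = 0.161 × 563.472 / 1.11 = 81.729 sabins.
Absorption to add: 81.729 − 42.105 = 39.624 sabins.
Each m² of panel replacing the ceiling (gypsum board ceiling) adds (0.72 − 0.03) = 0.69 sabins.
Area = ΔA/Δα = 39.624/0.69 = 57.4 m².

57.4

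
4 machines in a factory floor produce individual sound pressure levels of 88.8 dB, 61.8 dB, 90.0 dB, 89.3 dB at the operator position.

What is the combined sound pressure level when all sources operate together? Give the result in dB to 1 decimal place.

Σ 10^(Lᵢ/10) = 2.611e+09.
Back to dB: 10·log₁₀ Σ = 94.2 dB.

94.2 dB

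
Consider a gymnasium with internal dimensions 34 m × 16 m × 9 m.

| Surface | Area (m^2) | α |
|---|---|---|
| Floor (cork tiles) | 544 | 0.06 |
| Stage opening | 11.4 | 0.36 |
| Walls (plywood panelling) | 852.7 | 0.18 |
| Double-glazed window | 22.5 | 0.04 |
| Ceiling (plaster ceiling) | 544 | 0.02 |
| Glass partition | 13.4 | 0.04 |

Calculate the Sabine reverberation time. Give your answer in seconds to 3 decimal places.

Summing Sᵢαᵢ: 32.640 + 4.104 + 153.486 + 0.900 + 10.880 + 0.536 → A = 202.546 sabins.
Volume V = 34 × 16 × 9 = 4896 m³.
RT60 = 0.161 · V / A = 0.161 × 4896 / 202.546 = 3.892 s.

3.892 s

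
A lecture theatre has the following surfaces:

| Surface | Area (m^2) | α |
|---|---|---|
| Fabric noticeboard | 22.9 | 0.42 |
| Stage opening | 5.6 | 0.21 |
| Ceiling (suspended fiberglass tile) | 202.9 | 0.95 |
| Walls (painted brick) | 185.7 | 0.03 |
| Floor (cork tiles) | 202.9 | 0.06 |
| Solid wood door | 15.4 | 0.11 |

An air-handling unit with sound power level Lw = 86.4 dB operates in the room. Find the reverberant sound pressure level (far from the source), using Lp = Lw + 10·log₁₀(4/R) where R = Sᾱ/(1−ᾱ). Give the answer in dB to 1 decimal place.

67.1 dB

Σ(Sᵢαᵢ) = 22.9·0.42 + 5.6·0.21 + 202.9·0.95 + 185.7·0.03 + 202.9·0.06 + 15.4·0.11 = 222.988; total area S = 635.4 m^2.
ᾱ = 0.3509, so room constant R = A/(1−ᾱ) = 343.534 m^2.
Lp = Lw + 10 log₁₀(4/R) = 86.4 -19.34 = 67.1 dB.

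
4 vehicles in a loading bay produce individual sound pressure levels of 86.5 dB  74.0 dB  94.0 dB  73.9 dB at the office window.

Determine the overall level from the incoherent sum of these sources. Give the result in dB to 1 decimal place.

Converting to relative power and adding: 10^(86.5/10) + 10^(74.0/10) + 10^(94.0/10) + 10^(73.9/10) = 3.008e+09.
L_total = 10·log₁₀(3.008e+09) = 94.8 dB.

94.8 dB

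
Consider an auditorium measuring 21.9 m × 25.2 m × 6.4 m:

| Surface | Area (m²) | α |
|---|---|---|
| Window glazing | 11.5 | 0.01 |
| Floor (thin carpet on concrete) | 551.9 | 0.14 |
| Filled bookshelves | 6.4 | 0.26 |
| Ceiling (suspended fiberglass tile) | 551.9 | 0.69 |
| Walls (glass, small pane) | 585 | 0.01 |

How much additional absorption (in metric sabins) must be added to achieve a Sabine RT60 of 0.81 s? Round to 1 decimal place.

Summing Sᵢαᵢ: 0.115 + 77.266 + 1.664 + 380.811 + 5.850 → A₁ = 465.706 sabins.
For T = 0.81 s, need A₂ = 0.161·V/T = 0.161·3532.032/0.81 = 702.046 sabins.
ΔA = A₂ − A₁ = 702.046 − 465.706 = 236.3 sabins.

236.3 sabins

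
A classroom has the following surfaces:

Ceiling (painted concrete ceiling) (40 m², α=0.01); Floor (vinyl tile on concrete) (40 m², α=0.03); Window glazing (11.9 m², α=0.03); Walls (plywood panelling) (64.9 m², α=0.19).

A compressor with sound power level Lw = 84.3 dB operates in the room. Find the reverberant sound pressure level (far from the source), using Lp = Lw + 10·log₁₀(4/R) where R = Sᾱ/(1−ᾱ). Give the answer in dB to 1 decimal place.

A = 14.288 sabins; S = 156.8 m².
ᾱ = 14.288/156.8 = 0.0911; R = Sᾱ/(1−ᾱ) = 14.288/(1−0.0911) = 15.720 m².
Lp = Lw + 10 log₁₀(4/R) = 84.3 -5.94 = 78.4 dB.

78.4 dB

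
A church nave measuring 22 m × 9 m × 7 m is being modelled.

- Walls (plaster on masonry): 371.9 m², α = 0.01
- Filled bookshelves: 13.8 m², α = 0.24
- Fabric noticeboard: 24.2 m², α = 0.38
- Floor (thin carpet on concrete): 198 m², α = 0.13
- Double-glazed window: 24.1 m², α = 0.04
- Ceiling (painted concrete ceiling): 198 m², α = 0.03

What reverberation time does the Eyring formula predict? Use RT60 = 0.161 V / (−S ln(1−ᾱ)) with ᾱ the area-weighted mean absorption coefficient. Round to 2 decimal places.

4.43 s

Total surface area S = 371.9 + 13.8 + 24.2 + 198 + 24.1 + 198 = 830.0 m².
Σ(Sᵢαᵢ) = 371.9·0.01 + 13.8·0.24 + 24.2·0.38 + 198·0.13 + 24.1·0.04 + 198·0.03 = 48.871.
ᾱ = 48.871 / 830.0 = 0.0589.
−S·ln(1−ᾱ) = −830.0 × ln(1 − 0.0589) = 50.386.
V = 22 × 9 × 7 = 1386 m³.
RT60 = 0.161 × 1386 / 50.386 = 4.43 s.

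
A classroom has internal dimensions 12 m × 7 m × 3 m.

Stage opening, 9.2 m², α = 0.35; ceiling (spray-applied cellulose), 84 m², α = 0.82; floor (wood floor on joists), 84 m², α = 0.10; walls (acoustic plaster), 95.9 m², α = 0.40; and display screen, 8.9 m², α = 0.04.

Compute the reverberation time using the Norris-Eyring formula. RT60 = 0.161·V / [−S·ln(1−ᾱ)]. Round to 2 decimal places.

Total surface area S = 9.2 + 84 + 84 + 95.9 + 8.9 = 282.0 m².
Absorption A = 9.2·0.35 + 84·0.82 + 84·0.10 + 95.9·0.40 + 8.9·0.04 = 119.216 sabins.
Mean coefficient ᾱ = A/S = 0.4228.
Eyring denominator: −S ln(1−ᾱ) = 154.978.
V = 12 × 7 × 3 = 252 m³.
RT60 = 0.161 × 252 / 154.978 = 0.26 s.

0.26 s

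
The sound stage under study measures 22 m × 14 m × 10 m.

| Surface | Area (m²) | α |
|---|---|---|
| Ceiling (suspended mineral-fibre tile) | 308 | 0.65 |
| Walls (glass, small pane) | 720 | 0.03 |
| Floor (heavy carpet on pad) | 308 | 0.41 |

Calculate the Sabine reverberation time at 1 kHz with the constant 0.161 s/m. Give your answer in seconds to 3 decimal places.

Equivalent absorption area: A = 308·0.65 + 720·0.03 + 308·0.41 = 348.080 m².
V = 22·14·10 = 3080 m³.
Sabine: RT60 = 0.161 × 3080 / 348.080 = 1.425 s.

1.425 seconds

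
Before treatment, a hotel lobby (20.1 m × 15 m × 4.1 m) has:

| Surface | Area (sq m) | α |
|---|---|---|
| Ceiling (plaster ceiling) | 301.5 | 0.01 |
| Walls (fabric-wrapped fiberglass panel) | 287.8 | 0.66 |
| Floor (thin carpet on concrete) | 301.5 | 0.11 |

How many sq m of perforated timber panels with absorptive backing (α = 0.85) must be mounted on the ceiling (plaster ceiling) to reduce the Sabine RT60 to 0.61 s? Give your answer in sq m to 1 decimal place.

Summing Sᵢαᵢ: 3.015 + 189.948 + 33.165 → A₁ = 226.128 sabins.
V = 1236.15 m³. Target absorption A₂ = 0.161 × 1236.15 / 0.61 = 326.263 sabins.
ΔA needed = 326.263 − 226.128 = 100.135 sabins.
Net gain per sq m: Δα = 0.85 − 0.01 = 0.84.
Area = ΔA/Δα = 100.135/0.84 = 119.2 sq m.

119.2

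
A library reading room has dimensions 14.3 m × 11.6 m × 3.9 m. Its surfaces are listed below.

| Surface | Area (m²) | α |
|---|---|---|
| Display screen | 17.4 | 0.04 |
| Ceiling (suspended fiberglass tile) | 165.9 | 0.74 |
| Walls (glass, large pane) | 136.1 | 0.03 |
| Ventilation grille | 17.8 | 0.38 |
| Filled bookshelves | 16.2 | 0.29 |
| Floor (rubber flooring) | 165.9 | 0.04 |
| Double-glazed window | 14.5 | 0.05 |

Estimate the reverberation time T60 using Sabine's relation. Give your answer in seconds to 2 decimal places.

0.71 s

Summing Sᵢαᵢ: 0.696 + 122.766 + 4.083 + 6.764 + 4.698 + 6.636 + 0.725 → A = 146.368 sabins.
V = 14.3·11.6·3.9 = 646.932 m³.
Sabine: RT60 = 0.161 × 646.932 / 146.368 = 0.71 s.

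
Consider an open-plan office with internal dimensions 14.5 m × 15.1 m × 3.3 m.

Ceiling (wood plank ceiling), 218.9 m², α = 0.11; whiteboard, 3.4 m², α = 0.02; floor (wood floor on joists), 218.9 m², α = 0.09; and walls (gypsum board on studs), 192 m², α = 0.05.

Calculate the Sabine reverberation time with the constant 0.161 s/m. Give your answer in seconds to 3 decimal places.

Total absorption A = 218.9·0.11 + 3.4·0.02 + 218.9·0.09 + 192·0.05
  = 24.079 + 0.068 + 19.701 + 9.600 = 53.448 m² sabins.
Volume V = 14.5 × 15.1 × 3.3 = 722.535 m³.
T = 0.161 V/A = 0.161·722.535/53.448 = 2.176 s.

2.176 s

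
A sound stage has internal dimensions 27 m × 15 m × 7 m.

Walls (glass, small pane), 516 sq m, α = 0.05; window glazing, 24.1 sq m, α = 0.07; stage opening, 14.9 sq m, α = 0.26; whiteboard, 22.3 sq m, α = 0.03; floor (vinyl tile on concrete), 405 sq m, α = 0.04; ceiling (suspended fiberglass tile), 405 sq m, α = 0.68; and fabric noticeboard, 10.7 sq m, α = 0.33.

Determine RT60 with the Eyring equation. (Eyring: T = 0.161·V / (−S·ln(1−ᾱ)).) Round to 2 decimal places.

Total surface area S = 516 + 24.1 + 14.9 + 22.3 + 405 + 405 + 10.7 = 1398.0 sq m.
Σ(Sᵢαᵢ) = 516·0.05 + 24.1·0.07 + 14.9·0.26 + 22.3·0.03 + 405·0.04 + 405·0.68 + 10.7·0.33 = 327.161.
ᾱ = 327.161 / 1398.0 = 0.2340.
Eyring denominator: −S ln(1−ᾱ) = 372.669.
V = 27 × 15 × 7 = 2835 m³.
RT60 = 0.161 × 2835 / 372.669 = 1.22 s.

1.22 sec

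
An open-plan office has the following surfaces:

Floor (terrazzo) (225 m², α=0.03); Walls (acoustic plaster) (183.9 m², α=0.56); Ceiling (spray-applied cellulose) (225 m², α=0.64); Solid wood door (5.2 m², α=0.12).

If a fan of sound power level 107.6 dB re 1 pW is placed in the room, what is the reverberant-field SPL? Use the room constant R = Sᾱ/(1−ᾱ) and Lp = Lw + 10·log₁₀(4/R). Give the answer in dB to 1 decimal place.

87.4 dB

A = 254.358 sabins; S = 639.1 m².
ᾱ = 0.3980, so room constant R = A/(1−ᾱ) = 422.522 m².
Lp = Lw + 10 log₁₀(4/R) = 107.6 -20.24 = 87.4 dB.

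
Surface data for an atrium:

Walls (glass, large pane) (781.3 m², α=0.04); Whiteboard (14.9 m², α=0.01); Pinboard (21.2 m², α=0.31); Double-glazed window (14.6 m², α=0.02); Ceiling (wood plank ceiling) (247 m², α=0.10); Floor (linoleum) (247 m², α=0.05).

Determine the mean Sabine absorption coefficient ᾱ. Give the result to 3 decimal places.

0.057

Total surface area S = 1326.0 m².
Weighted sum Σ Sα = 75.315.
ᾱ = A/S = 0.057.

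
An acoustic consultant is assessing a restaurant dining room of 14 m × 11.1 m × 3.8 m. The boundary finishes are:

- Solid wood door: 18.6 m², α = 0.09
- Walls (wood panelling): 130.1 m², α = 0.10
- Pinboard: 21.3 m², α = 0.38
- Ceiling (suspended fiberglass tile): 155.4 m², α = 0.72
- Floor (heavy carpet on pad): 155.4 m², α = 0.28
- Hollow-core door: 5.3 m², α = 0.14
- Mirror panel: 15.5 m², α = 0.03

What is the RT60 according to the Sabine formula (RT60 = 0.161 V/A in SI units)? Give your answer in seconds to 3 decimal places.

Total absorption A = 18.6×0.09 + 130.1×0.10 + 21.3×0.38 + 155.4×0.72 + 155.4×0.28 + 5.3×0.14 + 15.5×0.03
  = 1.674 + 13.010 + 8.094 + 111.888 + 43.512 + 0.742 + 0.465 = 179.385 m² sabins.
V = 14·11.1·3.8 = 590.52 m³.
Sabine: RT60 = 0.161 × 590.52 / 179.385 = 0.530 s.

0.530 s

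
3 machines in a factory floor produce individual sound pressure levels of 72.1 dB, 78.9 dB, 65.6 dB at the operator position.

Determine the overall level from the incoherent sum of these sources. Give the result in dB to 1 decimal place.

79.9 dB

Converting to relative power and adding: 10^(72.1/10) + 10^(78.9/10) + 10^(65.6/10) = 9.747e+07.
Back to dB: 10·log₁₀ Σ = 79.9 dB.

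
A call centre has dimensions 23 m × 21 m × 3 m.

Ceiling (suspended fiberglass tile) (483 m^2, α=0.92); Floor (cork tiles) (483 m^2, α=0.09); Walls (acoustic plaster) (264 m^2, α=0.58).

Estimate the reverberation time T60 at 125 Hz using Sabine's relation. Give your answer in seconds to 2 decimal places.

Total absorption A = 483*0.92 + 483*0.09 + 264*0.58
  = 444.360 + 43.470 + 153.120 = 640.950 m^2 sabins.
Volume V = 23 × 21 × 3 = 1449 m³.
Sabine: RT60 = 0.161 × 1449 / 640.950 = 0.36 s.

0.36 sec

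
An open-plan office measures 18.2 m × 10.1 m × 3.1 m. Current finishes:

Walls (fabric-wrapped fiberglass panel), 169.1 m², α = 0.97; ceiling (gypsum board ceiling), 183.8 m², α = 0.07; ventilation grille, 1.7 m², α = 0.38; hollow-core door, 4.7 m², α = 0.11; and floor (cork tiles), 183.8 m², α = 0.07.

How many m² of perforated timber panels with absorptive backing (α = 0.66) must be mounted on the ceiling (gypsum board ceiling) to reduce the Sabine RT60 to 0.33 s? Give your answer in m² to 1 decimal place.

Equivalent absorption area: A₁ = 169.1·0.97 + 183.8·0.07 + 1.7·0.38 + 4.7·0.11 + 183.8·0.07 = 190.922 m².
Required A₂ = 0.161·569.842/0.33 = 278.014 sabins.
Absorption to add: 278.014 − 190.922 = 87.092 sabins.
Each m² of panel replacing the ceiling (gypsum board ceiling) adds (0.66 − 0.07) = 0.59 sabins.
Area = ΔA/Δα = 87.092/0.59 = 147.6 m².

147.6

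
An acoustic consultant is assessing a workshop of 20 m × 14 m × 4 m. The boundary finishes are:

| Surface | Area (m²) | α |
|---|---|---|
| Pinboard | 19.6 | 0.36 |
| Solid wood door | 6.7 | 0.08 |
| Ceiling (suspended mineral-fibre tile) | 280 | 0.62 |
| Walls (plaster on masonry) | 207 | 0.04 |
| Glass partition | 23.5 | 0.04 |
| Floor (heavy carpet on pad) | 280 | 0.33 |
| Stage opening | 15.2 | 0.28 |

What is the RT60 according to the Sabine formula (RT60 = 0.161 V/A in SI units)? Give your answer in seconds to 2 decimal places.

Summing Sᵢαᵢ: 7.056 + 0.536 + 173.600 + 8.280 + 0.940 + 92.400 + 4.256 → A = 287.068 sabins.
Room volume: 1120 m³.
Sabine: RT60 = 0.161 × 1120 / 287.068 = 0.63 s.

0.63 s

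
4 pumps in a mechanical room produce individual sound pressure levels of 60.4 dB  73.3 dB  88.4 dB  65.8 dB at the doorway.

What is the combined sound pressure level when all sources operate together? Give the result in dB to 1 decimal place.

88.6 dB

Converting to relative power and adding: 10^(60.4/10) + 10^(73.3/10) + 10^(88.4/10) + 10^(65.8/10) = 7.181e+08.
Back to dB: 10·log₁₀ Σ = 88.6 dB.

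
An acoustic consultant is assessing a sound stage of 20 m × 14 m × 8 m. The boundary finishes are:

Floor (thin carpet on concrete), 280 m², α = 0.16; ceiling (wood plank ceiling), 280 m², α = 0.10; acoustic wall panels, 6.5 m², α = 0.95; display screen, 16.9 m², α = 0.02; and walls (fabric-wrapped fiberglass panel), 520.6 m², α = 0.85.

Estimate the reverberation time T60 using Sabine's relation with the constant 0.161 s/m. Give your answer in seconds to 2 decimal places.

0.69 seconds

Summing Sᵢαᵢ: 44.800 + 28.000 + 6.175 + 0.338 + 442.510 → A = 521.823 sabins.
V = 20·14·8 = 2240 m³.
RT60 = 0.161 · V / A = 0.161 × 2240 / 521.823 = 0.69 s.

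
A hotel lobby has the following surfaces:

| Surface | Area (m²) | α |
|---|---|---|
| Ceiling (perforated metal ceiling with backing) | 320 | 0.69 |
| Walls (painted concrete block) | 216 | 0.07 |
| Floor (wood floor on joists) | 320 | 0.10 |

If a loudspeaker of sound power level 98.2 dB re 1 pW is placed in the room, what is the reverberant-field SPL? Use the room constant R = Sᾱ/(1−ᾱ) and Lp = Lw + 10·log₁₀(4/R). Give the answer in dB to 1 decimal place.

A = 267.920 sabins; S = 856.0 m².
ᾱ = 0.3130, so room constant R = A/(1−ᾱ) = 389.985 m².
Lp = 98.2 + 10·log₁₀(4/389.985) = 98.2 + (-19.89) = 78.3 dB.

78.3 dB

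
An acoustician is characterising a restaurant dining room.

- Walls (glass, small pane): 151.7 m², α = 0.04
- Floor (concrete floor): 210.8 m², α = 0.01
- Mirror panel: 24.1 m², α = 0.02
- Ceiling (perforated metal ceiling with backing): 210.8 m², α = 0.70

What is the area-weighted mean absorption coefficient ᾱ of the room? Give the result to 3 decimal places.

Total surface area S = 597.4 m².
Weighted sum Σ Sα = 156.218.
ᾱ = A/S = 0.261.

0.261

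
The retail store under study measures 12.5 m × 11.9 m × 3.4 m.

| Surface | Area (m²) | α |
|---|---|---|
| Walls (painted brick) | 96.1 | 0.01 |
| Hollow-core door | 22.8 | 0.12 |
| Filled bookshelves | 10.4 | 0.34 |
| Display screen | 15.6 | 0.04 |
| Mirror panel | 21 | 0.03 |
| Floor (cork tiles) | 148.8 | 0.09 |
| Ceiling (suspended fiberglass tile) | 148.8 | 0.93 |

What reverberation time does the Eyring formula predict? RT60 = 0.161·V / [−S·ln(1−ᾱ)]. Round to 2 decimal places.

0.41 sec

Total surface area S = 96.1 + 22.8 + 10.4 + 15.6 + 21 + 148.8 + 148.8 = 463.5 m².
Σ(Sᵢαᵢ) = 96.1×0.01 + 22.8×0.12 + 10.4×0.34 + 15.6×0.04 + 21×0.03 + 148.8×0.09 + 148.8×0.93 = 160.263.
ᾱ = 160.263 / 463.5 = 0.3458.
Eyring denominator: −S ln(1−ᾱ) = 196.683.
V = 12.5 × 11.9 × 3.4 = 505.75 m³.
RT60 = 0.161 × 505.75 / 196.683 = 0.41 s.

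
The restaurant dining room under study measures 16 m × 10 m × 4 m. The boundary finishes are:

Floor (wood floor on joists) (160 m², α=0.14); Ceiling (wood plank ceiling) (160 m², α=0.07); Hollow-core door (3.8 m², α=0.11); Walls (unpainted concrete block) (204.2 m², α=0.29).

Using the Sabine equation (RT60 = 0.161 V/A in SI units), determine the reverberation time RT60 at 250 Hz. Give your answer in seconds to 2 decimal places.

A = Σ Sᵢαᵢ = 160×0.14 + 160×0.07 + 3.8×0.11 + 204.2×0.29 = 93.236 sabins.
Room volume: 640 m³.
RT60 = 0.161 · V / A = 0.161 × 640 / 93.236 = 1.11 s.

1.11 s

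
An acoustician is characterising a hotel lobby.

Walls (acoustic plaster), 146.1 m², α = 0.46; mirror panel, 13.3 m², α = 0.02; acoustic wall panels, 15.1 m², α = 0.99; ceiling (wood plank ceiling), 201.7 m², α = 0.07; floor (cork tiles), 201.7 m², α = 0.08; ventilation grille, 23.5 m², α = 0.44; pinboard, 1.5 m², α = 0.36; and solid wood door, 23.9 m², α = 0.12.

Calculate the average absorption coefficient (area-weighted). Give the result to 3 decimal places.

0.202

Total surface area S = 626.8 m².
A = 146.1·0.46 + 13.3·0.02 + 15.1·0.99 + 201.7·0.07 + 201.7·0.08 + 23.5·0.44 + 1.5·0.36 + 23.9·0.12 = 126.424 sabins.
ᾱ = 126.424 / 626.8 = 0.202.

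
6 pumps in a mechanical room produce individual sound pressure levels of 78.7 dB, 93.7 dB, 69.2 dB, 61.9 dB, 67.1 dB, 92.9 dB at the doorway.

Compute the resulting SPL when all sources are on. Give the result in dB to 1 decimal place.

Σ 10^(Lᵢ/10) = 4.383e+09.
Back to dB: 10·log₁₀ Σ = 96.4 dB.

96.4 dB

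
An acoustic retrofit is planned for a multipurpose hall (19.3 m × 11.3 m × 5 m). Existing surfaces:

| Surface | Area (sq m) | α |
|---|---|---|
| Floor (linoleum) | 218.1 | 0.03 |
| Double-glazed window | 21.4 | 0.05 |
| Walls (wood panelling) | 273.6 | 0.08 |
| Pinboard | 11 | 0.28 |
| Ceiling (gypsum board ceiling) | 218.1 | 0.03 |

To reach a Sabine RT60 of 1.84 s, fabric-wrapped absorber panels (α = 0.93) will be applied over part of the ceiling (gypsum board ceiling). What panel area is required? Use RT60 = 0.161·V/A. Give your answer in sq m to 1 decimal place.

62.5

Equivalent absorption area: A₁ = 218.1×0.03 + 21.4×0.05 + 273.6×0.08 + 11×0.28 + 218.1×0.03 = 39.124 sq m.
V = 1090.45 m³. Target absorption A₂ = 0.161 × 1090.45 / 1.84 = 95.414 sabins.
Absorption to add: 95.414 − 39.124 = 56.290 sabins.
Each sq m of panel replacing the ceiling (gypsum board ceiling) adds (0.93 − 0.03) = 0.90 sabins.
Panel area = 56.290 / 0.90 = 62.5 sq m.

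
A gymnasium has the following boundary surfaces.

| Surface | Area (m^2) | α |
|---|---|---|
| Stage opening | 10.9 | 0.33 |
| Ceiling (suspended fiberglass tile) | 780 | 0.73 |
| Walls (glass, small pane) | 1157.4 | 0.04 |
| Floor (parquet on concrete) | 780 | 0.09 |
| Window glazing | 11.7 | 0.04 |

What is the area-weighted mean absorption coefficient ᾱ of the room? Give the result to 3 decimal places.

0.252

Total surface area S = 2740.0 m^2.
A = 10.9×0.33 + 780×0.73 + 1157.4×0.04 + 780×0.09 + 11.7×0.04 = 689.961 sabins.
ᾱ = 689.961 / 2740.0 = 0.252.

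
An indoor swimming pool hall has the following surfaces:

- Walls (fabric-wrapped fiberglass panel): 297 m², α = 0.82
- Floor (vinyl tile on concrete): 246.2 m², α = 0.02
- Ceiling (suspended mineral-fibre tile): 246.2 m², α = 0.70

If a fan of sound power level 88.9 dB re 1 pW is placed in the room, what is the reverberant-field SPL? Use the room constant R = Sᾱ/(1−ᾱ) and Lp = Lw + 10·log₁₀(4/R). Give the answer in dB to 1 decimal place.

A = 420.804 sabins; S = 789.4 m².
ᾱ = 420.804/789.4 = 0.5331; R = Sᾱ/(1−ᾱ) = 420.804/(1−0.5331) = 901.272 m².
Lp = 88.9 + 10·log₁₀(4/901.272) = 88.9 + (-23.53) = 65.4 dB.

65.4 dB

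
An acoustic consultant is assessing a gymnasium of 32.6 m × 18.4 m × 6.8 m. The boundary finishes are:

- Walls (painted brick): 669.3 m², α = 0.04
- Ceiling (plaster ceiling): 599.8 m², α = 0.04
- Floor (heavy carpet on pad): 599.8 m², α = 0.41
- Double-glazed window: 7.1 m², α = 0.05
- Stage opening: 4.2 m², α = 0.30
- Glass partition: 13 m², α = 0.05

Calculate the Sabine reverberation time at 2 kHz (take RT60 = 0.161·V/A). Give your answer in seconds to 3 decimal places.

2.197 sec

Total absorption A = 669.3×0.04 + 599.8×0.04 + 599.8×0.41 + 7.1×0.05 + 4.2×0.30 + 13×0.05
  = 26.772 + 23.992 + 245.918 + 0.355 + 1.260 + 0.650 = 298.947 m² sabins.
Room volume: 4078.912 m³.
T = 0.161 V/A = 0.161·4078.912/298.947 = 2.197 s.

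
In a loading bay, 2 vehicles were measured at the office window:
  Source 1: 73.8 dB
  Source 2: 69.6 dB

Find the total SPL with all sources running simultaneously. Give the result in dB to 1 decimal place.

75.2 dB

Σ 10^(Lᵢ/10) = 3.311e+07.
Back to dB: 10·log₁₀ Σ = 75.2 dB.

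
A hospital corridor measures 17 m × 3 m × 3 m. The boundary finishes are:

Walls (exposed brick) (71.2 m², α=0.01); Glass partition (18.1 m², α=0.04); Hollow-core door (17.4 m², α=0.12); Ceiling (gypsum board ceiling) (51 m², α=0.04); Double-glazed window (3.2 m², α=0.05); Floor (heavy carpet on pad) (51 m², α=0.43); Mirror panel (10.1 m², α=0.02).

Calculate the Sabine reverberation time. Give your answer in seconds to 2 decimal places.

0.88 s

Equivalent absorption area: A = 71.2×0.01 + 18.1×0.04 + 17.4×0.12 + 51×0.04 + 3.2×0.05 + 51×0.43 + 10.1×0.02 = 27.856 m².
Volume V = 17 × 3 × 3 = 153 m³.
RT60 = 0.161 · V / A = 0.161 × 153 / 27.856 = 0.88 s.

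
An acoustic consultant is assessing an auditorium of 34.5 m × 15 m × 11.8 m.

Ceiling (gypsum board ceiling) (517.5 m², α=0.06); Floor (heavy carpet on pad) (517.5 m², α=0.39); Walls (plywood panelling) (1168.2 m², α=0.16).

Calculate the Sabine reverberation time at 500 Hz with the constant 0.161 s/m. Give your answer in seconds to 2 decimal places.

2.34 s

A = Σ Sᵢαᵢ = 517.5×0.06 + 517.5×0.39 + 1168.2×0.16 = 419.787 sabins.
V = 34.5·15·11.8 = 6106.5 m³.
T = 0.161 V/A = 0.161·6106.5/419.787 = 2.34 s.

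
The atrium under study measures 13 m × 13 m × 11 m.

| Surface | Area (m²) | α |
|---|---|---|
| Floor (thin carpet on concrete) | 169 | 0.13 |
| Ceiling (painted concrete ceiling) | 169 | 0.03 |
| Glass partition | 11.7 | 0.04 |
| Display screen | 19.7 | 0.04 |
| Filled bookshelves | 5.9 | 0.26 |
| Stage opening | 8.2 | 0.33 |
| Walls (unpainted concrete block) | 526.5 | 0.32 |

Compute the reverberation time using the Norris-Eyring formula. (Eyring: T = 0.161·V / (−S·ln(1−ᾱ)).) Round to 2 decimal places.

Total surface area S = 169 + 169 + 11.7 + 19.7 + 5.9 + 8.2 + 526.5 = 910.0 m².
Σ(Sᵢαᵢ) = 169×0.13 + 169×0.03 + 11.7×0.04 + 19.7×0.04 + 5.9×0.26 + 8.2×0.33 + 526.5×0.32 = 201.016.
ᾱ = 201.016 / 910.0 = 0.2209.
−S·ln(1−ᾱ) = −910.0 × ln(1 − 0.2209) = 227.150.
V = 13 × 13 × 11 = 1859 m³.
T = 0.161·V/[−S·ln(1−ᾱ)] = 0.161·1859/227.150 = 1.32 s.

1.32 s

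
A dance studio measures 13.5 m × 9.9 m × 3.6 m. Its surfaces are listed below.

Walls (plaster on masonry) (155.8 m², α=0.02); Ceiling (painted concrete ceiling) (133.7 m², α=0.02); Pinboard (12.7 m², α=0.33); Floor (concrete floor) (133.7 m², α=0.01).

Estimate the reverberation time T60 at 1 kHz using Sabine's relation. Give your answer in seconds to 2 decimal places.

6.84 s

Equivalent absorption area: A = 155.8*0.02 + 133.7*0.02 + 12.7*0.33 + 133.7*0.01 = 11.318 m².
Room volume: 481.14 m³.
T = 0.161 V/A = 0.161·481.14/11.318 = 6.84 s.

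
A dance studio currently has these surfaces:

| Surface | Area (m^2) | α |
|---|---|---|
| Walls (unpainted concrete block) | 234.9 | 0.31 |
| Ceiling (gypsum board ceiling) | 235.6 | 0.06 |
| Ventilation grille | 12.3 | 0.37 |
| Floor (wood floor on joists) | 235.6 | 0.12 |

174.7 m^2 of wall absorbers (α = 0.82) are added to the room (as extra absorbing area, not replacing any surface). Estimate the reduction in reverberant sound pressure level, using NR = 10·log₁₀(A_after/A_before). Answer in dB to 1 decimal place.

3.4 dB

A_before = Σ Sᵢαᵢ = 234.9*0.31 + 235.6*0.06 + 12.3*0.37 + 235.6*0.12 = 119.778 sabins.
Added absorption = 174.7 × 0.82 = 143.254 sabins.
New total A_after = 263.032 sabins.
NR = 10·log₁₀(263.032/119.778) = 3.4 dB.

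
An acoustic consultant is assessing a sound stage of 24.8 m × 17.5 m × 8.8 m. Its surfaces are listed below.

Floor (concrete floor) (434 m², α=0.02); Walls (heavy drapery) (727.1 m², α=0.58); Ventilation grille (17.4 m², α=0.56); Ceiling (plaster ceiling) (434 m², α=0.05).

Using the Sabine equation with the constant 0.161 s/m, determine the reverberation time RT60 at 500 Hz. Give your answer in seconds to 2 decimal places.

A = Σ Sᵢαᵢ = 434*0.02 + 727.1*0.58 + 17.4*0.56 + 434*0.05 = 461.842 sabins.
Room volume: 3819.2 m³.
RT60 = 0.161 · V / A = 0.161 × 3819.2 / 461.842 = 1.33 s.

1.33 seconds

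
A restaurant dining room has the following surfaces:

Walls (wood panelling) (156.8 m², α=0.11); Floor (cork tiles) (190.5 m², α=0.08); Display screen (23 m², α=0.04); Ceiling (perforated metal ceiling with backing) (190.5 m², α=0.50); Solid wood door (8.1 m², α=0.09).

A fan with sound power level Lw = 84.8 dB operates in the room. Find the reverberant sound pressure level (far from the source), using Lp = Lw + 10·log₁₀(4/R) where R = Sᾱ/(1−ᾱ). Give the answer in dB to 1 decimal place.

68.6 dB

Σ(Sᵢαᵢ) = 156.8×0.11 + 190.5×0.08 + 23×0.04 + 190.5×0.50 + 8.1×0.09 = 129.387; total area S = 568.9 m².
ᾱ = 129.387/568.9 = 0.2274; R = Sᾱ/(1−ᾱ) = 129.387/(1−0.2274) = 167.470 m².
Lp = Lw + 10 log₁₀(4/R) = 84.8 -16.22 = 68.6 dB.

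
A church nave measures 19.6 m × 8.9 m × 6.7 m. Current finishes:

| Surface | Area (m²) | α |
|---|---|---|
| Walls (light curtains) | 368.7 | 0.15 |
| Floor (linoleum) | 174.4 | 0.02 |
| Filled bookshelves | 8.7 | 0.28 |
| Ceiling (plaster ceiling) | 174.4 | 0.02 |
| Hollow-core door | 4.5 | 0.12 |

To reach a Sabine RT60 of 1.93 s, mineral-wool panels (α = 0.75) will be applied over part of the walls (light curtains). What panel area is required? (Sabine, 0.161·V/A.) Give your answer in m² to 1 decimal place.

53.7

Total absorption A₁ = 368.7*0.15 + 174.4*0.02 + 8.7*0.28 + 174.4*0.02 + 4.5*0.12
  = 55.305 + 3.488 + 2.436 + 3.488 + 0.540 = 65.257 m² sabins.
V = 1168.748 m³. Target absorption A₂ = 0.161 × 1168.748 / 1.93 = 97.497 sabins.
ΔA needed = 97.497 − 65.257 = 32.240 sabins.
Each m² of panel replacing the walls (light curtains) adds (0.75 − 0.15) = 0.60 sabins.
Panel area = 32.240 / 0.60 = 53.7 m².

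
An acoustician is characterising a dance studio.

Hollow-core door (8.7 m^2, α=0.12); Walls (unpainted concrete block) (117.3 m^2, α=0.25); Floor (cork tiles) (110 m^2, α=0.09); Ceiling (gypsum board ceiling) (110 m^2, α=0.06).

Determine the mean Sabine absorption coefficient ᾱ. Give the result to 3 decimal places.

0.135

S = Σ Sᵢ = 8.7 + 117.3 + 110 + 110 = 346.0 m^2.
Σ(Sᵢαᵢ) = 8.7·0.12 + 117.3·0.25 + 110·0.09 + 110·0.06 = 46.869.
ᾱ = A/S = 0.135.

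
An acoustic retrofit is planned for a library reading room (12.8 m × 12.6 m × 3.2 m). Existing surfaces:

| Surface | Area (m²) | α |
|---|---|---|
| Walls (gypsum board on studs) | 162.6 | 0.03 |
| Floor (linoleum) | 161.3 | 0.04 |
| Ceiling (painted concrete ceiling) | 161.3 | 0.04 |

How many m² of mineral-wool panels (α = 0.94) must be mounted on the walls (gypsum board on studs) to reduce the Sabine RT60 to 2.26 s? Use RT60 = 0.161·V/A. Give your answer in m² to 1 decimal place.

Summing Sᵢαᵢ: 4.878 + 6.452 + 6.452 → A₁ = 17.782 sabins.
Required A₂ = 0.161·516.096/2.26 = 36.766 sabins.
Absorption to add: 36.766 − 17.782 = 18.984 sabins.
Net gain per m²: Δα = 0.94 − 0.03 = 0.91.
Area = ΔA/Δα = 18.984/0.91 = 20.9 m².

20.9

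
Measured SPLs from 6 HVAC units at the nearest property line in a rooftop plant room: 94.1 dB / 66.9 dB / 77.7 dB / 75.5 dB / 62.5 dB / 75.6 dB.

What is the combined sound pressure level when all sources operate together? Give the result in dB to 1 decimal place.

Sum in the linear (power) domain: Σ 10^(Lᵢ/10) = 10^(94.1/10) + 10^(66.9/10) + 10^(77.7/10) + 10^(75.5/10) + 10^(62.5/10) + 10^(75.6/10) = 2.708e+09.
Combined level = 10 log₁₀(2.708e+09) = 94.3 dB.

94.3 dB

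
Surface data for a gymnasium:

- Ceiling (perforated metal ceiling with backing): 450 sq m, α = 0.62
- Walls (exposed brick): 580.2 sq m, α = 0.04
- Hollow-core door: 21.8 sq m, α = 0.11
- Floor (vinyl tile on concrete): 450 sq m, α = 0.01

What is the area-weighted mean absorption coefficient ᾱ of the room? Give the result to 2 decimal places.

0.21

S = Σ Sᵢ = 450 + 580.2 + 21.8 + 450 = 1502.0 sq m.
Weighted sum Σ Sα = 309.106.
ᾱ = A/S = 0.21.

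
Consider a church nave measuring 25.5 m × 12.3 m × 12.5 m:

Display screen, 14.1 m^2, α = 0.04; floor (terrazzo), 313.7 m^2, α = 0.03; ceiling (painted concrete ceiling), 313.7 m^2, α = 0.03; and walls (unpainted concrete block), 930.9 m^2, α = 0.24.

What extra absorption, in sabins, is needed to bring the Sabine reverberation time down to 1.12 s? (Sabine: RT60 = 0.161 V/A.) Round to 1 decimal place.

320.8 sabins

Equivalent absorption area: A₁ = 14.1*0.04 + 313.7*0.03 + 313.7*0.03 + 930.9*0.24 = 242.802 m^2.
Target A₂ = 0.161·3920.625/1.12 = 563.590 sabins (V = 3920.625 m³).
Shortfall: 563.590 − 242.802 = 320.8 sabins.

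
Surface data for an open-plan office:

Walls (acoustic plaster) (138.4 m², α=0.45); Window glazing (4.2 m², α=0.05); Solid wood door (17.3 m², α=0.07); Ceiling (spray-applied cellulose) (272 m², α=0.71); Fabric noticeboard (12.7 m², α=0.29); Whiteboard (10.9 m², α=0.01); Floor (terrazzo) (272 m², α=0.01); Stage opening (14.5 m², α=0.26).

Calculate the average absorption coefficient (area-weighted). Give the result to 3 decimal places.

0.360

S = Σ Sᵢ = 138.4 + 4.2 + 17.3 + 272 + 12.7 + 10.9 + 272 + 14.5 = 742.0 m².
Σ(Sᵢαᵢ) = 138.4*0.45 + 4.2*0.05 + 17.3*0.07 + 272*0.71 + 12.7*0.29 + 10.9*0.01 + 272*0.01 + 14.5*0.26 = 267.103.
ᾱ = 267.103 / 742.0 = 0.360.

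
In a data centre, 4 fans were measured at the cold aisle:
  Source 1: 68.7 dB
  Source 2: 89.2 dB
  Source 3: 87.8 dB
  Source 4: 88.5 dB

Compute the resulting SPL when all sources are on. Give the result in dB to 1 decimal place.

Σ 10^(Lᵢ/10) = 2.15e+09.
Combined level = 10 log₁₀(2.15e+09) = 93.3 dB.

93.3 dB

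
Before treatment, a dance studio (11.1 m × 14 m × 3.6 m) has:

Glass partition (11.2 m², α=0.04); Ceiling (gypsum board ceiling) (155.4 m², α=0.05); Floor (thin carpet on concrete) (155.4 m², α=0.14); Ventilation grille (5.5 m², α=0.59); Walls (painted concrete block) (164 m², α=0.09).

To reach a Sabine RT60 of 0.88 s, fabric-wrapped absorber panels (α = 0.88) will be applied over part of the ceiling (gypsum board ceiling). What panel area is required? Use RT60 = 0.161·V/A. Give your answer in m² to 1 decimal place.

Total absorption A₁ = 11.2*0.04 + 155.4*0.05 + 155.4*0.14 + 5.5*0.59 + 164*0.09
  = 0.448 + 7.770 + 21.756 + 3.245 + 14.760 = 47.979 m² sabins.
V = 559.44 m³. Target absorption A₂ = 0.161 × 559.44 / 0.88 = 102.352 sabins.
ΔA needed = 102.352 − 47.979 = 54.373 sabins.
Each m² of panel replacing the ceiling (gypsum board ceiling) adds (0.88 − 0.05) = 0.83 sabins.
Area = ΔA/Δα = 54.373/0.83 = 65.5 m².

65.5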